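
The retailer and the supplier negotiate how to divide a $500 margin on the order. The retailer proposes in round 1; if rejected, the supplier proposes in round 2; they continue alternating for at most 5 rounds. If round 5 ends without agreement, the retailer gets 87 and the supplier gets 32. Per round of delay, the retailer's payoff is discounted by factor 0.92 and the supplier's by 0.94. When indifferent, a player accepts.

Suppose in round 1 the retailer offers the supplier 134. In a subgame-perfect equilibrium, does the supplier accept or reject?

Accept

Round 5 (the retailer proposes): the supplier gets 32 if talks fail, so the retailer offers 32 and keeps 468.
Round 4 (the supplier proposes): the retailer can get 468 next round, worth 0.92 × 468 = 430.56 now. The supplier offers 430.56 and keeps 500 − 430.56 = 69.44.
Round 3 (the retailer proposes): the supplier can get 69.44 next round, worth 0.94 × 69.44 = 65.2736 now, so the retailer offers 65.2736, keeping 434.7264.
Round 2 (the supplier proposes): the retailer can get 434.7264 next round, worth 0.92 × 434.7264 = 399.948288 now. The supplier offers 399.948288 and keeps 500 − 399.948288 = 100.051712.
So by rejecting in round 1, the supplier gets 100.051712 next round, worth 0.94 × 100.051712 = 94.04860928 now.
Offer 134 ≥ 94.04860928, so the supplier accepts.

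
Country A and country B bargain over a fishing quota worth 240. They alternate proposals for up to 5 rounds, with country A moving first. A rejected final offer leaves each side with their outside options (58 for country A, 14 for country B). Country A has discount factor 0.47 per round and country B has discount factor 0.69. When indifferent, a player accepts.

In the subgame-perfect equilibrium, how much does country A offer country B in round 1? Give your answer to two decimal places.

117.70

Round 5 (country A proposes): country B gets 14 if talks fail, so country A offers 14 and keeps 226.
Round 4 (country B proposes): country A can get 226 next round, worth 0.47 × 226 = 106.22 now; country B offers that and keeps 133.78.
Round 3 (country A proposes): country B can get 133.78 next round, worth 0.69 × 133.78 = 92.3082 now, so country A offers 92.3082, keeping 147.6918.
Round 2 (country B proposes): country A can get 147.6918 next round, worth 0.47 × 147.6918 = 69.415146 now. Country B offers 69.415146 and keeps 240 − 69.415146 = 170.584854.
Round 1 (country A proposes): country B can get 170.584854 next round, worth 0.69 × 170.584854 = 117.70354926 now. Country A offers 117.70354926 and keeps 240 − 117.70354926 = 122.29645074.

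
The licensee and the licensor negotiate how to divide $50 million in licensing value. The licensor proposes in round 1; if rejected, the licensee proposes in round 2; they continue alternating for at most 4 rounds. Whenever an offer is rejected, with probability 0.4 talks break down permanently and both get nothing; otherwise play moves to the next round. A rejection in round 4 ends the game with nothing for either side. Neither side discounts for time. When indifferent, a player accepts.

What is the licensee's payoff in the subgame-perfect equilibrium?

22.8

Round 4 (the licensee proposes): rejection yields 0 for the licensor; the licensee offers 0 and keeps 50.
Round 3 (the licensor proposes): rejecting gives the licensee an expected 0.6 × 50 = 30, so the licensor offers 30, keeping 20.
Round 2 (the licensee proposes): rejecting gives the licensor an expected 0.6 × 20 = 12; the licensee offers that and keeps 38.
Round 1 (the licensor proposes): rejecting gives the licensee an expected 0.6 × 38 = 22.8. The licensor offers 22.8 and keeps 50 − 22.8 = 27.2.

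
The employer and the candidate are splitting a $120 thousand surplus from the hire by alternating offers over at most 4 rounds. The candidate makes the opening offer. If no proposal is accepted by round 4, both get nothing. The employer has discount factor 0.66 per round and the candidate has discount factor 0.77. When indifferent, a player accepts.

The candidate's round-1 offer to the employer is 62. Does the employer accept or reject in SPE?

Accept

Round 4 (the employer proposes): rejection yields 0 for the candidate; the employer offers 0 and keeps 120.
Round 3 (the candidate proposes): the employer can get 120 next round, worth 0.66 × 120 = 79.2 now; the candidate offers that and keeps 40.8.
Round 2 (the employer proposes): the candidate can get 40.8 next round, worth 0.77 × 40.8 = 31.416 now, so the employer offers 31.416, keeping 88.584.
So by rejecting in round 1, the employer gets 88.584 next round, worth 0.66 × 88.584 = 58.46544 now.
Offer 62 ≥ 58.46544, so the employer accepts.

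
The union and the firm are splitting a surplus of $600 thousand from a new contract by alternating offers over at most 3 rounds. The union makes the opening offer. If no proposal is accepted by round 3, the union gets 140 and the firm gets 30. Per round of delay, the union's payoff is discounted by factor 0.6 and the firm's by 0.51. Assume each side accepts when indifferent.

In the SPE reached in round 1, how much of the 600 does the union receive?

468.42

Round 3 (the union proposes): the firm gets 30 if talks fail, so the union offers 30 and keeps 570.
Round 2 (the firm proposes): the union can get 570 next round, worth 0.6 × 570 = 342 now, so the firm offers 342, keeping 258.
Round 1 (the union proposes): the firm can get 258 next round, worth 0.51 × 258 = 131.58 now, so the union offers 131.58, keeping 468.42.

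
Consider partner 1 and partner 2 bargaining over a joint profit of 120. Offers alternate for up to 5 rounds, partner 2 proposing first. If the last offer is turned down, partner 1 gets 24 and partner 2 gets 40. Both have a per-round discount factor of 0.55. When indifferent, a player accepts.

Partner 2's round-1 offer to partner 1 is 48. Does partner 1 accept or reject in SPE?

Accept

Round 5 (partner 2 proposes): partner 1 gets 24 if talks fail, so partner 2 offers 24 and keeps 96.
Round 4 (partner 1 proposes): partner 2 can get 96 next round, worth 0.55 × 96 = 52.8 now, so partner 1 offers 52.8, keeping 67.2.
Round 3 (partner 2 proposes): partner 1 can get 67.2 next round, worth 0.55 × 67.2 = 36.96 now. Partner 2 offers 36.96 and keeps 120 − 36.96 = 83.04.
Round 2 (partner 1 proposes): partner 2 can get 83.04 next round, worth 0.55 × 83.04 = 45.672 now. Partner 1 offers 45.672 and keeps 120 − 45.672 = 74.328.
So by rejecting in round 1, partner 1 gets 74.328 next round, worth 0.55 × 74.328 = 40.8804 now.
Offer 48 ≥ 40.8804, so partner 1 accepts.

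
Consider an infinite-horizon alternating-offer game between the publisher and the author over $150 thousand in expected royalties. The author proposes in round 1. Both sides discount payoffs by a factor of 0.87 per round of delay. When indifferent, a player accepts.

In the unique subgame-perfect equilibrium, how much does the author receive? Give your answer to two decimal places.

Let x be the author's share when the author proposes and y be the publisher's share when the publisher proposes.
The publisher accepts iff offered ≥ 0.87·y, so x = 150 − 0.87y. Symmetrically y = 150 − 0.87x.
Substituting: x = 150 − 0.87(150 − 0.87x), giving x(1 − 0.87·0.87) = 150(1 − 0.87).
So x = 150 × 0.13 / 0.2431 ≈ 80.2139, and the publisher receives 150 − x ≈ 69.7861.

80.21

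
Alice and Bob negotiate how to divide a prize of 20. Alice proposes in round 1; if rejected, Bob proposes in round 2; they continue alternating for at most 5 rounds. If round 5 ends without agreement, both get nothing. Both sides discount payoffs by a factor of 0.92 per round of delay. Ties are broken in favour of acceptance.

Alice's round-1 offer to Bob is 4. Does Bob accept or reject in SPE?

Accept

Work out Bob's continuation value if the offer is rejected.
Round 5 (Alice proposes): rejection yields 0 for Bob; Alice offers 0 and keeps 20.
Round 4 (Bob proposes): Alice can get 20 next round, worth 0.92 × 20 = 18.4 now; Bob offers that and keeps 1.6.
Round 3 (Alice proposes): Bob can get 1.6 next round, worth 0.92 × 1.6 = 1.472 now; Alice offers that and keeps 18.528.
Round 2 (Bob proposes): Alice can get 18.528 next round, worth 0.92 × 18.528 = 17.04576 now. Bob offers 17.04576 and keeps 20 − 17.04576 = 2.95424.
So by rejecting in round 1, Bob gets 2.95424 next round, worth 0.92 × 2.95424 = 2.7179008 now.
Offer 4 ≥ 2.7179008, so Bob accepts.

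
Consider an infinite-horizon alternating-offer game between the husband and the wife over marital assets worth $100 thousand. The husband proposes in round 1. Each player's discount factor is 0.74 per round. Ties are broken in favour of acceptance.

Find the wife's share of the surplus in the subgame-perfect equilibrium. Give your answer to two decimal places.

In a stationary SPE each proposer offers the other exactly their discounted continuation value.
If the husband keeps x when proposing and the wife keeps y when proposing, then x = 100 − 0.74y and y = 100 − 0.74x.
Solving: x = 100(1 − 0.74) / (1 − 0.74·0.74) = 26 / 0.4524 ≈ 57.4713.
The wife gets 100 − 57.4713 ≈ 42.5287.

42.53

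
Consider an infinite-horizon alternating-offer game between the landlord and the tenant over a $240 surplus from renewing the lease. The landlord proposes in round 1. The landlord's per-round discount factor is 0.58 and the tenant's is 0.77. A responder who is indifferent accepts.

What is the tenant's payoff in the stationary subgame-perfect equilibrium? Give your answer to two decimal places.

140.25

When the landlord proposes, the tenant accepts any offer worth at least 0.77 times what the tenant would get by proposing next round; and vice versa.
This gives x = 240 − 0.77y and y = 240 − 0.58x, where x and y are each side's share when it proposes.
Hence (1 − 0.77·0.58)x = 240(1 − 0.77), i.e. 0.5534·x = 55.2.
x ≈ 99.7470; the tenant's share is 240 − x ≈ 140.2530.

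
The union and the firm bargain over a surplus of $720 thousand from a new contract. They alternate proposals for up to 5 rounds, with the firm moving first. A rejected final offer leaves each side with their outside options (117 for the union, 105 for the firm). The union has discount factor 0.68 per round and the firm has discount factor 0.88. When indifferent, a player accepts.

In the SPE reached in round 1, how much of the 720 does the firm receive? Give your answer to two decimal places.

584.20

Solve by backward induction from round 5.
Round 5 (the firm proposes): the union gets 117 if talks fail, so the firm offers 117 and keeps 603.
Round 4 (the union proposes): the firm can get 603 next round, worth 0.88 × 603 = 530.64 now; the union offers that and keeps 189.36.
Round 3 (the firm proposes): the union can get 189.36 next round, worth 0.68 × 189.36 = 128.7648 now; the firm offers that and keeps 591.2352.
Round 2 (the union proposes): the firm can get 591.2352 next round, worth 0.88 × 591.2352 = 520.286976 now. The union offers 520.286976 and keeps 720 − 520.286976 = 199.713024.
Round 1 (the firm proposes): the union can get 199.713024 next round, worth 0.68 × 199.713024 = 135.80485632 now; the firm offers that and keeps 584.19514368.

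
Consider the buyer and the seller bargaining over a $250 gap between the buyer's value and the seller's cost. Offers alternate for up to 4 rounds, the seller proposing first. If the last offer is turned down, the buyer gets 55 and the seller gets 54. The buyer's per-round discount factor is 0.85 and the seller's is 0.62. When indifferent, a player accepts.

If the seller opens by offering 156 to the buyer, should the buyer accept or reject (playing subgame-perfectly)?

Reject

Round 4 (the buyer proposes): the seller gets 54 if talks fail, so the buyer offers 54 and keeps 196.
Round 3 (the seller proposes): the buyer can get 196 next round, worth 0.85 × 196 = 166.6 now, so the seller offers 166.6, keeping 83.4.
Round 2 (the buyer proposes): the seller can get 83.4 next round, worth 0.62 × 83.4 = 51.708 now. The buyer offers 51.708 and keeps 250 − 51.708 = 198.292.
So by rejecting in round 1, the buyer gets 198.292 next round, worth 0.85 × 198.292 = 168.5482 now.
Offer 156 < 168.5482, so the buyer rejects.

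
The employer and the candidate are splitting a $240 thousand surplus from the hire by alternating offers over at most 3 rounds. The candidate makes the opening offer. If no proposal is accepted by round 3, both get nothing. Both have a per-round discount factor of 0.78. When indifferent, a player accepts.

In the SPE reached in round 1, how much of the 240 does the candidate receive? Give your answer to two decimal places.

Round 3 (the candidate proposes): rejection yields 0 for the employer; the candidate offers 0 and keeps 240.
Round 2 (the employer proposes): the candidate can get 240 next round, worth 0.78 × 240 = 187.2 now; the employer offers that and keeps 52.8.
Round 1 (the candidate proposes): the employer can get 52.8 next round, worth 0.78 × 52.8 = 41.184 now; the candidate offers that and keeps 198.816.

198.82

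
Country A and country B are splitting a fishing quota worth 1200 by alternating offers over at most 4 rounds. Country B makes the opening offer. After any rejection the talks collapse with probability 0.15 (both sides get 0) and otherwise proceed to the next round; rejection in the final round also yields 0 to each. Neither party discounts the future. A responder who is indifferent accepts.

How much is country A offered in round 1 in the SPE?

889.95

By backward induction:
Round 4 (country A proposes): country B will accept anything ≥ 0, so country A offers 0 and keeps 1200.
Round 3 (country B proposes): rejecting gives country A an expected 0.85 × 1200 = 1020, so country B offers 1020, keeping 180.
Round 2 (country A proposes): rejecting gives country B an expected 0.85 × 180 = 153; country A offers that and keeps 1047.
Round 1 (country B proposes): rejecting gives country A an expected 0.85 × 1047 = 889.95. Country B offers 889.95 and keeps 1200 − 889.95 = 310.05.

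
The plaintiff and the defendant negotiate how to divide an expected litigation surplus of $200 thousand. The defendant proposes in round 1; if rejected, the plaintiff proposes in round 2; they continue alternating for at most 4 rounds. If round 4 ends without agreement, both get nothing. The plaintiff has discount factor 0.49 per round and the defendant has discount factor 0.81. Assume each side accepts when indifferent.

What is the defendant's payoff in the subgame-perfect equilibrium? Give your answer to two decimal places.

142.48

Round 4 (the plaintiff proposes): the defendant will accept anything ≥ 0, so the plaintiff offers 0 and keeps 200.
Round 3 (the defendant proposes): the plaintiff can get 200 next round, worth 0.49 × 200 = 98 now. The defendant offers 98 and keeps 200 − 98 = 102.
Round 2 (the plaintiff proposes): the defendant can get 102 next round, worth 0.81 × 102 = 82.62 now; the plaintiff offers that and keeps 117.38.
Round 1 (the defendant proposes): the plaintiff can get 117.38 next round, worth 0.49 × 117.38 = 57.5162 now. The defendant offers 57.5162 and keeps 200 − 57.5162 = 142.4838.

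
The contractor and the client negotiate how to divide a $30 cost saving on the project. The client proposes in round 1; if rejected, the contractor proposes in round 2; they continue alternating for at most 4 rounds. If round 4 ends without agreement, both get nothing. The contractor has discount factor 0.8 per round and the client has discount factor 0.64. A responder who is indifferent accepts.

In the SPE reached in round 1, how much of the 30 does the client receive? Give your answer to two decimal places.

Round 4 (the contractor proposes): rejection yields 0 for the client; the contractor offers 0 and keeps 30.
Round 3 (the client proposes): the contractor can get 30 next round, worth 0.8 × 30 = 24 now, so the client offers 24, keeping 6.
Round 2 (the contractor proposes): the client can get 6 next round, worth 0.64 × 6 = 3.84 now; the contractor offers that and keeps 26.16.
Round 1 (the client proposes): the contractor can get 26.16 next round, worth 0.8 × 26.16 = 20.928 now, so the client offers 20.928, keeping 9.072.

9.07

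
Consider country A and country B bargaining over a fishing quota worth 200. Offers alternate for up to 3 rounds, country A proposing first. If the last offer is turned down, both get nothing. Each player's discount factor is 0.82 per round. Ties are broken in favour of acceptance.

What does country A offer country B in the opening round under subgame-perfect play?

29.52

Round 3 (country A proposes): rejection yields 0 for country B; country A offers 0 and keeps 200.
Round 2 (country B proposes): country A can get 200 next round, worth 0.82 × 200 = 164 now, so country B offers 164, keeping 36.
Round 1 (country A proposes): country B can get 36 next round, worth 0.82 × 36 = 29.52 now; country A offers that and keeps 170.48.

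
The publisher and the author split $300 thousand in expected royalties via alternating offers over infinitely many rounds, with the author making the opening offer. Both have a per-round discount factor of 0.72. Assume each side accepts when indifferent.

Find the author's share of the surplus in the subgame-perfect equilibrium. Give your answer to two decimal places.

174.42

Let x be the author's share when the author proposes and y be the publisher's share when the publisher proposes.
The publisher accepts iff offered ≥ 0.72·y, so x = 300 − 0.72y. Symmetrically y = 300 − 0.72x.
Substituting: x = 300 − 0.72(300 − 0.72x), giving x(1 − 0.72·0.72) = 300(1 − 0.72).
So x = 300 × 0.28 / 0.4816 ≈ 174.4186, and the publisher receives 300 − x ≈ 125.5814.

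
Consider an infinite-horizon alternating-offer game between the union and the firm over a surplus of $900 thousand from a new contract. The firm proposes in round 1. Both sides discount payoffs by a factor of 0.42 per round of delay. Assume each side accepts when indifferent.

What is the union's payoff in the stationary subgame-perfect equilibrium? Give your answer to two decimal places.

Let x be the firm's share when the firm proposes and y be the union's share when the union proposes.
The union accepts iff offered ≥ 0.42·y, so x = 900 − 0.42y. Symmetrically y = 900 − 0.42x.
Substituting: x = 900 − 0.42(900 − 0.42x), giving x(1 − 0.42·0.42) = 900(1 − 0.42).
So x = 900 × 0.58 / 0.8236 ≈ 633.8028, and the union receives 900 − x ≈ 266.1972.

266.20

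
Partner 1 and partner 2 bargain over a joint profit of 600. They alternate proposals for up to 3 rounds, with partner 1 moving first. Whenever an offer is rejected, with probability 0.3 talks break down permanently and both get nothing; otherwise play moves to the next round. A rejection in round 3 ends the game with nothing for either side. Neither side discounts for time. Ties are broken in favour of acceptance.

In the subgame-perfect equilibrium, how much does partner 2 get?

Round 3 (partner 1 proposes): partner 2 will accept anything ≥ 0, so partner 1 offers 0 and keeps 600.
Round 2 (partner 2 proposes): rejecting gives partner 1 an expected 0.7 × 600 = 420. Partner 2 offers 420 and keeps 600 − 420 = 180.
Round 1 (partner 1 proposes): rejecting gives partner 2 an expected 0.7 × 180 = 126; partner 1 offers that and keeps 474.

126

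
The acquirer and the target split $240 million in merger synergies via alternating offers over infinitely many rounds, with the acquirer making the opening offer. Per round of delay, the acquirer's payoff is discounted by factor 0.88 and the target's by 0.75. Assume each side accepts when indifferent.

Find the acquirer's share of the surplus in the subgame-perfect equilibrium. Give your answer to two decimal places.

When the acquirer proposes, the target accepts any offer worth at least 0.75 times what the target would get by proposing next round; and vice versa.
This gives x = 240 − 0.75y and y = 240 − 0.88x, where x and y are each side's share when it proposes.
Hence (1 − 0.75·0.88)x = 240(1 − 0.75), i.e. 0.34·x = 60.
x ≈ 176.4706; the target's share is 240 − x ≈ 63.5294.

176.47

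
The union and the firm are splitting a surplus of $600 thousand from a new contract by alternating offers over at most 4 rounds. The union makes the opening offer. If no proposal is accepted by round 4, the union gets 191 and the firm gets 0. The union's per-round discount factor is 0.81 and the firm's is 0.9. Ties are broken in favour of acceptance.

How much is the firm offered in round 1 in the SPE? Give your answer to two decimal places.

Round 4 (the firm proposes): the union gets 191 if talks fail, so the firm offers 191 and keeps 409.
Round 3 (the union proposes): the firm can get 409 next round, worth 0.9 × 409 = 368.1 now. The union offers 368.1 and keeps 600 − 368.1 = 231.9.
Round 2 (the firm proposes): the union can get 231.9 next round, worth 0.81 × 231.9 = 187.839 now; the firm offers that and keeps 412.161.
Round 1 (the union proposes): the firm can get 412.161 next round, worth 0.9 × 412.161 = 370.9449 now; the union offers that and keeps 229.0551.

370.94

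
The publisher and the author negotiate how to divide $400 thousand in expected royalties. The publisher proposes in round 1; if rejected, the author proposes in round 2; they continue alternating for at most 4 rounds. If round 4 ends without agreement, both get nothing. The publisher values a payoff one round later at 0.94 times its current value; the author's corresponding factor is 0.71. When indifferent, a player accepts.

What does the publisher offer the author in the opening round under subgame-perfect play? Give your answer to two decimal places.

Work backward from the last round.
Round 4 (the author proposes): rejection yields 0 for the publisher; the author offers 0 and keeps 400.
Round 3 (the publisher proposes): the author can get 400 next round, worth 0.71 × 400 = 284 now. The publisher offers 284 and keeps 400 − 284 = 116.
Round 2 (the author proposes): the publisher can get 116 next round, worth 0.94 × 116 = 109.04 now; the author offers that and keeps 290.96.
Round 1 (the publisher proposes): the author can get 290.96 next round, worth 0.71 × 290.96 = 206.5816 now, so the publisher offers 206.5816, keeping 193.4184.

206.58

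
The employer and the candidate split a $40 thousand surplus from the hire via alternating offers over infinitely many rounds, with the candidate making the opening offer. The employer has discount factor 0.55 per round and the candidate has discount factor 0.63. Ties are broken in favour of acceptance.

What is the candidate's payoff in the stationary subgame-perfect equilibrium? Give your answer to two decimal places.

27.54

When the candidate proposes, the employer accepts any offer worth at least 0.55 times what the employer would get by proposing next round; and vice versa.
This gives x = 40 − 0.55y and y = 40 − 0.63x, where x and y are each side's share when it proposes.
Hence (1 − 0.55·0.63)x = 40(1 − 0.55), i.e. 0.6535·x = 18.
x ≈ 27.5440; the employer's share is 40 − x ≈ 12.4560.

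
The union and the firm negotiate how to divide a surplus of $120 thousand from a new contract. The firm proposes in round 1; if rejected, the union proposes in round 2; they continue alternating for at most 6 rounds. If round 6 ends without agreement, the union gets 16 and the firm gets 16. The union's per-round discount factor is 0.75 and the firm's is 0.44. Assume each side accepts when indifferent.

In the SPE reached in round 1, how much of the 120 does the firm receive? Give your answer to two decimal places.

Solve by backward induction from round 6.
Round 6 (the union proposes): the firm gets 16 if talks fail, so the union offers 16 and keeps 104.
Round 5 (the firm proposes): the union can get 104 next round, worth 0.75 × 104 = 78 now. The firm offers 78 and keeps 120 − 78 = 42.
Round 4 (the union proposes): the firm can get 42 next round, worth 0.44 × 42 = 18.48 now, so the union offers 18.48, keeping 101.52.
Round 3 (the firm proposes): the union can get 101.52 next round, worth 0.75 × 101.52 = 76.14 now; the firm offers that and keeps 43.86.
Round 2 (the union proposes): the firm can get 43.86 next round, worth 0.44 × 43.86 = 19.2984 now, so the union offers 19.2984, keeping 100.7016.
Round 1 (the firm proposes): the union can get 100.7016 next round, worth 0.75 × 100.7016 = 75.5262 now. The firm offers 75.5262 and keeps 120 − 75.5262 = 44.4738.

44.47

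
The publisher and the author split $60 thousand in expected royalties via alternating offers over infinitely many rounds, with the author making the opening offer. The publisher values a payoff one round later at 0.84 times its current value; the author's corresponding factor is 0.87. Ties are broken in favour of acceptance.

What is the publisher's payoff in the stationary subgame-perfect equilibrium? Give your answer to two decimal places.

24.34

When the author proposes, the publisher accepts any offer worth at least 0.84 times what the publisher would get by proposing next round; and vice versa.
This gives x = 60 − 0.84y and y = 60 − 0.87x, where x and y are each side's share when it proposes.
Hence (1 − 0.84·0.87)x = 60(1 − 0.84), i.e. 0.2692·x = 9.6.
x ≈ 35.6612; the publisher's share is 60 − x ≈ 24.3388.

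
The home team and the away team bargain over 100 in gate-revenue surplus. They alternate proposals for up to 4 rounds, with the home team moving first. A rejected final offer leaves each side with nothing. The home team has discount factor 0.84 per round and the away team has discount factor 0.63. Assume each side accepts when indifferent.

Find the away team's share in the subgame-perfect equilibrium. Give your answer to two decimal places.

43.42

Round 4 (the away team proposes): the home team will accept anything ≥ 0, so the away team offers 0 and keeps 100.
Round 3 (the home team proposes): the away team can get 100 next round, worth 0.63 × 100 = 63 now; the home team offers that and keeps 37.
Round 2 (the away team proposes): the home team can get 37 next round, worth 0.84 × 37 = 31.08 now, so the away team offers 31.08, keeping 68.92.
Round 1 (the home team proposes): the away team can get 68.92 next round, worth 0.63 × 68.92 = 43.4196 now; the home team offers that and keeps 56.5804.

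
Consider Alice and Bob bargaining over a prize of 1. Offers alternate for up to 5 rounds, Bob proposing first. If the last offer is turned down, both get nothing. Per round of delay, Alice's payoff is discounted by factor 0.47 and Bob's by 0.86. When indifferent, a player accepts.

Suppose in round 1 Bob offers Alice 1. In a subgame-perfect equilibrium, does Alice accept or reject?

Round 5 (Bob proposes): rejection yields 0 for Alice; Bob offers 0 and keeps 1.
Round 4 (Alice proposes): Bob can get 1 next round, worth 0.86 × 1 = 0.86 now. Alice offers 0.86 and keeps 1 − 0.86 = 0.14.
Round 3 (Bob proposes): Alice can get 0.14 next round, worth 0.47 × 0.14 = 0.0658 now; Bob offers that and keeps 0.9342.
Round 2 (Alice proposes): Bob can get 0.9342 next round, worth 0.86 × 0.9342 = 0.803412 now, so Alice offers 0.803412, keeping 0.196588.
So by rejecting in round 1, Alice gets 0.196588 next round, worth 0.47 × 0.196588 = 0.09239636 now.
Offer 1 ≥ 0.09239636, so Alice accepts.

Accept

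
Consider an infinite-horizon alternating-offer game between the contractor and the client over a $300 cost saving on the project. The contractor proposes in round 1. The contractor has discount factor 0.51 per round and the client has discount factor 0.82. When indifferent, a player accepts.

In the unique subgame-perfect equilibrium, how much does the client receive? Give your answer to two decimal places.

When the contractor proposes, the client accepts any offer worth at least 0.82 times what the client would get by proposing next round; and vice versa.
This gives x = 300 − 0.82y and y = 300 − 0.51x, where x and y are each side's share when it proposes.
Hence (1 − 0.82·0.51)x = 300(1 − 0.82), i.e. 0.5818·x = 54.
x ≈ 92.8154; the client's share is 300 − x ≈ 207.1846.

207.18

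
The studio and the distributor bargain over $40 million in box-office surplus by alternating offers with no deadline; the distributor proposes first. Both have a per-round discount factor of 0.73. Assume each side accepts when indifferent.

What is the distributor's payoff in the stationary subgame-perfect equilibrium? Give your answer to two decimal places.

23.12

In a stationary SPE each proposer offers the other exactly their discounted continuation value.
If the distributor keeps x when proposing and the studio keeps y when proposing, then x = 40 − 0.73y and y = 40 − 0.73x.
Solving: x = 40(1 − 0.73) / (1 − 0.73·0.73) = 10.8 / 0.4671 ≈ 23.1214.
The studio gets 40 − 23.1214 ≈ 16.8786.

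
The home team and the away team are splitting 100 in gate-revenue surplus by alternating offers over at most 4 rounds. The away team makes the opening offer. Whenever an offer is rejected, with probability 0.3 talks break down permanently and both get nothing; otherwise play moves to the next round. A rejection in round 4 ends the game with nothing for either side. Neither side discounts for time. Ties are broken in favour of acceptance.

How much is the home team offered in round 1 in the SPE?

55.3

Round 4 (the home team proposes): rejection yields 0 for the away team; the home team offers 0 and keeps 100.
Round 3 (the away team proposes): rejecting gives the home team an expected 0.7 × 100 = 70; the away team offers that and keeps 30.
Round 2 (the home team proposes): rejecting gives the away team an expected 0.7 × 30 = 21. The home team offers 21 and keeps 100 − 21 = 79.
Round 1 (the away team proposes): rejecting gives the home team an expected 0.7 × 79 = 55.3; the away team offers that and keeps 44.7.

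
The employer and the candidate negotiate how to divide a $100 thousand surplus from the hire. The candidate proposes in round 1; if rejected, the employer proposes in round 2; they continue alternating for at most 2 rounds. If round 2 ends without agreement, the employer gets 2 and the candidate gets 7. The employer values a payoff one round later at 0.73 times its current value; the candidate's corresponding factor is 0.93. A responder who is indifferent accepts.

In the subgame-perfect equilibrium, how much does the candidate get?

Solve by backward induction from round 2.
Round 2 (the employer proposes): the candidate gets 7 if talks fail, so the employer offers 7 and keeps 93.
Round 1 (the candidate proposes): the employer can get 93 next round, worth 0.73 × 93 = 67.89 now. The candidate offers 67.89 and keeps 100 − 67.89 = 32.11.

32.11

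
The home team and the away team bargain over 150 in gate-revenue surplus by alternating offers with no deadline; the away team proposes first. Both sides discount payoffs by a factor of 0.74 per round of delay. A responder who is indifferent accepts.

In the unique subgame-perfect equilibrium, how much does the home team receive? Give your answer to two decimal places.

When the away team proposes, the home team accepts any offer worth at least 0.74 times what the home team would get by proposing next round; and vice versa.
This gives x = 150 − 0.74y and y = 150 − 0.74x, where x and y are each side's share when it proposes.
Hence (1 − 0.74·0.74)x = 150(1 − 0.74), i.e. 0.4524·x = 39.
x ≈ 86.2069; the home team's share is 150 − x ≈ 63.7931.

63.79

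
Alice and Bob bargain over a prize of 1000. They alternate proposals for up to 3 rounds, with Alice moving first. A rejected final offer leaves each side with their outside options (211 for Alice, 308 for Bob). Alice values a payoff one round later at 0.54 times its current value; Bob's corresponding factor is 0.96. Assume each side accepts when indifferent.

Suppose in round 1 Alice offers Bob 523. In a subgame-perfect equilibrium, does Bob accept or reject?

Work out Bob's continuation value if the offer is rejected.
Round 3 (Alice proposes): Bob gets 308 if talks fail, so Alice offers 308 and keeps 692.
Round 2 (Bob proposes): Alice can get 692 next round, worth 0.54 × 692 = 373.68 now. Bob offers 373.68 and keeps 1000 − 373.68 = 626.32.
So by rejecting in round 1, Bob gets 626.32 next round, worth 0.96 × 626.32 = 601.2672 now.
Offer 523 < 601.2672, so Bob rejects.

Reject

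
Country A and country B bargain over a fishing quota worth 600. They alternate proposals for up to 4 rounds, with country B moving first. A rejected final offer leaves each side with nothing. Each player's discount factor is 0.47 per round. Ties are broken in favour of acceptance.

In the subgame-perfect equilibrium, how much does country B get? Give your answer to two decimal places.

388.25

Round 4 (country A proposes): rejection yields 0 for country B; country A offers 0 and keeps 600.
Round 3 (country B proposes): country A can get 600 next round, worth 0.47 × 600 = 282 now, so country B offers 282, keeping 318.
Round 2 (country A proposes): country B can get 318 next round, worth 0.47 × 318 = 149.46 now, so country A offers 149.46, keeping 450.54.
Round 1 (country B proposes): country A can get 450.54 next round, worth 0.47 × 450.54 = 211.7538 now; country B offers that and keeps 388.2462.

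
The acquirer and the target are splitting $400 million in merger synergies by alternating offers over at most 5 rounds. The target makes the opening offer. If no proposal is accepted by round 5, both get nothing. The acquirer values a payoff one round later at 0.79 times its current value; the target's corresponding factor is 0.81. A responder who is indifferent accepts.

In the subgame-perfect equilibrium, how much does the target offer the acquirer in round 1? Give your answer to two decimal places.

Solve by backward induction from round 5.
Round 5 (the target proposes): the acquirer will accept anything ≥ 0, so the target offers 0 and keeps 400.
Round 4 (the acquirer proposes): the target can get 400 next round, worth 0.81 × 400 = 324 now, so the acquirer offers 324, keeping 76.
Round 3 (the target proposes): the acquirer can get 76 next round, worth 0.79 × 76 = 60.04 now, so the target offers 60.04, keeping 339.96.
Round 2 (the acquirer proposes): the target can get 339.96 next round, worth 0.81 × 339.96 = 275.3676 now; the acquirer offers that and keeps 124.6324.
Round 1 (the target proposes): the acquirer can get 124.6324 next round, worth 0.79 × 124.6324 = 98.459596 now, so the target offers 98.459596, keeping 301.540404.

98.46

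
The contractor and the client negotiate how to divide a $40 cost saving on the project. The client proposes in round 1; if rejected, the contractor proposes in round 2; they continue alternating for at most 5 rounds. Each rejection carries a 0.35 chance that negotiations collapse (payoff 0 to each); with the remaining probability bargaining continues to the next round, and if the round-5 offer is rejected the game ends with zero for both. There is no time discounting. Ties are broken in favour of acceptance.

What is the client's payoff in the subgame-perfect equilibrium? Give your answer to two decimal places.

By backward induction:
Round 5 (the client proposes): rejection yields 0 for the contractor; the client offers 0 and keeps 40.
Round 4 (the contractor proposes): rejecting gives the client an expected 0.65 × 40 = 26, so the contractor offers 26, keeping 14.
Round 3 (the client proposes): rejecting gives the contractor an expected 0.65 × 14 = 9.1, so the client offers 9.1, keeping 30.9.
Round 2 (the contractor proposes): rejecting gives the client an expected 0.65 × 30.9 = 20.085, so the contractor offers 20.085, keeping 19.915.
Round 1 (the client proposes): rejecting gives the contractor an expected 0.65 × 19.915 = 12.94475; the client offers that and keeps 27.05525.

27.06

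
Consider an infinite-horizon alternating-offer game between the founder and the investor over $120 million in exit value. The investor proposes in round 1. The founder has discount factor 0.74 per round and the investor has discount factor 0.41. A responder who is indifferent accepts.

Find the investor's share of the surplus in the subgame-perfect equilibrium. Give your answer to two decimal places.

44.79

Let x be the investor's share when the investor proposes and y be the founder's share when the founder proposes.
The founder accepts iff offered ≥ 0.74·y, so x = 120 − 0.74y. Symmetrically y = 120 − 0.41x.
Substituting: x = 120 − 0.74(120 − 0.41x), giving x(1 − 0.41·0.74) = 120(1 − 0.74).
So x = 120 × 0.26 / 0.6966 ≈ 44.7890, and the founder receives 120 − x ≈ 75.2110.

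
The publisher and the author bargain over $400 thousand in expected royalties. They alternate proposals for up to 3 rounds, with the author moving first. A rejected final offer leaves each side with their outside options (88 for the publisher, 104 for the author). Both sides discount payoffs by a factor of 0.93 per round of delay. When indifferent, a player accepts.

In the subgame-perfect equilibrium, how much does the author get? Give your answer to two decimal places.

Solve by backward induction from round 3.
Round 3 (the author proposes): the publisher gets 88 if talks fail, so the author offers 88 and keeps 312.
Round 2 (the publisher proposes): the author can get 312 next round, worth 0.93 × 312 = 290.16 now. The publisher offers 290.16 and keeps 400 − 290.16 = 109.84.
Round 1 (the author proposes): the publisher can get 109.84 next round, worth 0.93 × 109.84 = 102.1512 now, so the author offers 102.1512, keeping 297.8488.

297.85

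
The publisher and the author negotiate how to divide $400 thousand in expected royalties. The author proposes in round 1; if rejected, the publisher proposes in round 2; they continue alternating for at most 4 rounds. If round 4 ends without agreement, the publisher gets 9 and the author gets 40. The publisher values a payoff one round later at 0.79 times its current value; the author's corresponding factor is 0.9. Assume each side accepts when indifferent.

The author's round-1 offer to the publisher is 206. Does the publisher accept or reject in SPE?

Round 4 (the publisher proposes): the author gets 40 if talks fail, so the publisher offers 40 and keeps 360.
Round 3 (the author proposes): the publisher can get 360 next round, worth 0.79 × 360 = 284.4 now. The author offers 284.4 and keeps 400 − 284.4 = 115.6.
Round 2 (the publisher proposes): the author can get 115.6 next round, worth 0.9 × 115.6 = 104.04 now, so the publisher offers 104.04, keeping 295.96.
So by rejecting in round 1, the publisher gets 295.96 next round, worth 0.79 × 295.96 = 233.8084 now.
Offer 206 < 233.8084, so the publisher rejects.

Reject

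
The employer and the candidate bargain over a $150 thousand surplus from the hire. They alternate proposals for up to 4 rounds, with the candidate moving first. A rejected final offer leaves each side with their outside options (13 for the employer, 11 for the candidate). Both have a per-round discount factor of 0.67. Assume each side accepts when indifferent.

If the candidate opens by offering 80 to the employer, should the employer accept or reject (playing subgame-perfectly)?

Accept

Round 4 (the employer proposes): the candidate gets 11 if talks fail, so the employer offers 11 and keeps 139.
Round 3 (the candidate proposes): the employer can get 139 next round, worth 0.67 × 139 = 93.13 now. The candidate offers 93.13 and keeps 150 − 93.13 = 56.87.
Round 2 (the employer proposes): the candidate can get 56.87 next round, worth 0.67 × 56.87 = 38.1029 now; the employer offers that and keeps 111.8971.
So by rejecting in round 1, the employer gets 111.8971 next round, worth 0.67 × 111.8971 = 74.971057 now.
Offer 80 ≥ 74.971057, so the employer accepts.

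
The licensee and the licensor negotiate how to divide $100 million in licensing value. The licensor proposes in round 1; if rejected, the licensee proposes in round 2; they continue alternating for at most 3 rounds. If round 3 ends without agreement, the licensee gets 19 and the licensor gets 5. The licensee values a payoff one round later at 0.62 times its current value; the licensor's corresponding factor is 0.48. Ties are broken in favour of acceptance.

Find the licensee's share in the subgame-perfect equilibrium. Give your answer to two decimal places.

37.89

Round 3 (the licensor proposes): the licensee gets 19 if talks fail, so the licensor offers 19 and keeps 81.
Round 2 (the licensee proposes): the licensor can get 81 next round, worth 0.48 × 81 = 38.88 now, so the licensee offers 38.88, keeping 61.12.
Round 1 (the licensor proposes): the licensee can get 61.12 next round, worth 0.62 × 61.12 = 37.8944 now; the licensor offers that and keeps 62.1056.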